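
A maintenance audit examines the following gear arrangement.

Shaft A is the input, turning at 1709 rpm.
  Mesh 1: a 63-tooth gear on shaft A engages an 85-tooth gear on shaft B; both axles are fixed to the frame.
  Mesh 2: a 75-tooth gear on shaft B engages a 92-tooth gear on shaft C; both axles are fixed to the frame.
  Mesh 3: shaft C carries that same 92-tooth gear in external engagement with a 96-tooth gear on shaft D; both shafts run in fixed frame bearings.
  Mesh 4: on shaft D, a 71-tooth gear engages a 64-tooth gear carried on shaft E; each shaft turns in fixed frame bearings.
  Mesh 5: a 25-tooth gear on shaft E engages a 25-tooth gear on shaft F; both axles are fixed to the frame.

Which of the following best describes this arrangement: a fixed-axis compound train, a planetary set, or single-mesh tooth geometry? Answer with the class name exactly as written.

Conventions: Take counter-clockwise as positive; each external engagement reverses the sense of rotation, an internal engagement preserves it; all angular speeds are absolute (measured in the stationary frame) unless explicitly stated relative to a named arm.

fixed-axis compound train

5-mesh fixed-axis compound train (all bearings frame-fixed)
classification: fixed-axis compound train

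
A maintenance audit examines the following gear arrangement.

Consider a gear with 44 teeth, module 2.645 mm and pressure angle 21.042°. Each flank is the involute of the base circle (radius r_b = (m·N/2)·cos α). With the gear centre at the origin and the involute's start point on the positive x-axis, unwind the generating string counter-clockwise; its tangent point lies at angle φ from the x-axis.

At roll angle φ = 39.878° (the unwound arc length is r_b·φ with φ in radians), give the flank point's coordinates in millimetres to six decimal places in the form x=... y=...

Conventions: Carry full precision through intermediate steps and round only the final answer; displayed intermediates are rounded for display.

x=65.913391 y=5.813035

topology: single-mesh involute geometry — m = 2.645, N = 44
pitch radius r_p = m·N/2 = 2.645·44/2 = 58.190000
base radius r_b = r_p·cos α = 58.190000·cos 21.042° = 54.309744
roll angle φ = 39.878° = 0.69600240 rad
x = r_b·(cos φ + φ·sin φ) = 65.913391
y = r_b·(sin φ − φ·cos φ) = 5.813035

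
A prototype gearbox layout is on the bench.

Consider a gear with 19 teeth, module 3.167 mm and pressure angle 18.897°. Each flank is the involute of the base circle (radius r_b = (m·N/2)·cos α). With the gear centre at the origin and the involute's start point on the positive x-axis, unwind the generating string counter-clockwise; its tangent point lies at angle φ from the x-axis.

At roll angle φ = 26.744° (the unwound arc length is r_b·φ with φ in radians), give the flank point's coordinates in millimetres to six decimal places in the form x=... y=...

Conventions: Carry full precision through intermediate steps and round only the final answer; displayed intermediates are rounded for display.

x=31.398935 y=0.944078

topology: single-mesh involute geometry — m = 3.167, N = 19
pitch radius r_p = m·N/2 = 3.167·19/2 = 30.086500
base radius r_b = r_p·cos α = 30.086500·cos 18.897° = 28.464907
roll angle φ = 26.744° = 0.46677086 rad
x = r_b·(cos φ + φ·sin φ) = 31.398935
y = r_b·(sin φ − φ·cos φ) = 0.944078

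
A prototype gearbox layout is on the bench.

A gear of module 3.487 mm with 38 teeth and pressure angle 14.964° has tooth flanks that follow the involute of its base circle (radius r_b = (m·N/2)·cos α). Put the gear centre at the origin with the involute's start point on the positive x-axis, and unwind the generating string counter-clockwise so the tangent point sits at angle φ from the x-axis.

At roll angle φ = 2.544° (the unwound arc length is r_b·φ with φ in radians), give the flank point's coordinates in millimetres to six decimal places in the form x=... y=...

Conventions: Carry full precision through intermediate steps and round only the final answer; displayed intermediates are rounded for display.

class = single-mesh tooth geometry [base-circle involute, m = 3.487, 38T]
pitch radius r_p = m·N/2 = 3.487·38/2 = 66.253000
base radius r_b = r_p·cos α = 66.253000·cos 14.964° = 64.006245
roll angle φ = 2.544° = 0.04440118 rad
x = r_b·(cos φ + φ·sin φ) = 64.069307
y = r_b·(sin φ − φ·cos φ) = 0.001867

x=64.069307 y=0.001867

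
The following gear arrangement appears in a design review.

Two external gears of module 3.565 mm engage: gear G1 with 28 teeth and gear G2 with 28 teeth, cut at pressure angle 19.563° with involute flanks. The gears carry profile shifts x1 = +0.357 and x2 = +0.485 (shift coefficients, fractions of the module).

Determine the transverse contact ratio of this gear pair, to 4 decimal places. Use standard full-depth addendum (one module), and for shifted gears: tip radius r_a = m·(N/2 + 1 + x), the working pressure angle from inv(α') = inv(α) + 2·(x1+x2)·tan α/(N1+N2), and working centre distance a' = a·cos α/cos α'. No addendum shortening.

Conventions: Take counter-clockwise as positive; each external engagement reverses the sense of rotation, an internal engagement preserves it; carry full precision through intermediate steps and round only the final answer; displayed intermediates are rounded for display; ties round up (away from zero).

recognized (one external pair, fixed centres): single-mesh tooth geometry, m = 3.565, N1 = 28, N2 = 28
base radii: r_b1 = 47.028889, r_b2 = 47.028889
tip radii: r_a1 = 54.747705, r_a2 = 55.204025
inv(α') = inv(19.563°) + 2·(+0.357+0.485)·tan α/(28+28) = 0.02460381  ⇒  α' = 23.48296°
a' = a·cos α / cos α' = 99.8200·cos 19.563°/cos 23.48296° = 102.551210
action lengths: √(r_a1²−r_b1²) = 28.028463, √(r_a2²−r_b2²) = 28.909651
base pitch p_b = π·m·cos α = 10.553258
CR = (28.028463 + 28.909651 − 102.551210·sin 23.48296°)/10.553258 = 1.523121
contact ratio ≈ 1.5231

1.5231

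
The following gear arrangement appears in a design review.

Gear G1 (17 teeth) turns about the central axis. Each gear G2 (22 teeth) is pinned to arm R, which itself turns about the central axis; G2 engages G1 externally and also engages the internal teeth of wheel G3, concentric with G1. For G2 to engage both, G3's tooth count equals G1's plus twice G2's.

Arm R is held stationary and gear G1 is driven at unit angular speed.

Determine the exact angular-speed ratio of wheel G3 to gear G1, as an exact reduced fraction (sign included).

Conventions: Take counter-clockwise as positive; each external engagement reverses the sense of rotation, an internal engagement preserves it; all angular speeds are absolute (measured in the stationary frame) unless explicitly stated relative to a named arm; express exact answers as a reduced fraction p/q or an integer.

-17/61

class = planetary set [G3 = 17+2·22 = 61; Willis about the carrier]
ring teeth: 17 + 2·22 = 61
17(ω_sun−ω_arm) = −61(ω_ring−ω_arm),  ω_arm = 0, ω_sun = 1
ω_ring = 0 − (17/61)(1−0) = -17/61
ω_out/ω_in = -17/61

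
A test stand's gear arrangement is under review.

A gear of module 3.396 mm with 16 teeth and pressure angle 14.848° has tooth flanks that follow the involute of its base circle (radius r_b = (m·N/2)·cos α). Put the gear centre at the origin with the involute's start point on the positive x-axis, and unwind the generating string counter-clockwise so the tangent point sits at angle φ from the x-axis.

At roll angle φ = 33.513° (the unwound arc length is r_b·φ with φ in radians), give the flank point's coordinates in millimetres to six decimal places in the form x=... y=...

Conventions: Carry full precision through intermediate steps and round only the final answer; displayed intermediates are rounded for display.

x=30.376062 y=1.692496

single-mesh involute tooth geometry (16T wheel at module 3.396)
pitch radius r_p = m·N/2 = 3.396·16/2 = 27.168000
base radius r_b = r_p·cos α = 27.168000·cos 14.848° = 26.260835
roll angle φ = 33.513° = 0.58491219 rad
x = r_b·(cos φ + φ·sin φ) = 30.376062
y = r_b·(sin φ − φ·cos φ) = 1.692496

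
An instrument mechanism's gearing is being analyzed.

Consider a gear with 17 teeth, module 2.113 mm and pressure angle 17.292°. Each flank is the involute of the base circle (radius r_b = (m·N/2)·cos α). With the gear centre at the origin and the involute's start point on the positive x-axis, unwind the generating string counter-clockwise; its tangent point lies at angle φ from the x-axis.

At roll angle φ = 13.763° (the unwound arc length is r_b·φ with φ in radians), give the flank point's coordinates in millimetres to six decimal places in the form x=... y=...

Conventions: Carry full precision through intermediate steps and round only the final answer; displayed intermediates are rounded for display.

recognized (one wheel, involute flank): single-mesh tooth geometry, m = 2.113, N = 17
pitch radius r_p = m·N/2 = 2.113·17/2 = 17.960500
base radius r_b = r_p·cos α = 17.960500·cos 17.292° = 17.148727
roll angle φ = 13.763° = 0.24020966 rad
x = r_b·(cos φ + φ·sin φ) = 17.636360
y = r_b·(sin φ − φ·cos φ) = 0.078772

x=17.636360 y=0.078772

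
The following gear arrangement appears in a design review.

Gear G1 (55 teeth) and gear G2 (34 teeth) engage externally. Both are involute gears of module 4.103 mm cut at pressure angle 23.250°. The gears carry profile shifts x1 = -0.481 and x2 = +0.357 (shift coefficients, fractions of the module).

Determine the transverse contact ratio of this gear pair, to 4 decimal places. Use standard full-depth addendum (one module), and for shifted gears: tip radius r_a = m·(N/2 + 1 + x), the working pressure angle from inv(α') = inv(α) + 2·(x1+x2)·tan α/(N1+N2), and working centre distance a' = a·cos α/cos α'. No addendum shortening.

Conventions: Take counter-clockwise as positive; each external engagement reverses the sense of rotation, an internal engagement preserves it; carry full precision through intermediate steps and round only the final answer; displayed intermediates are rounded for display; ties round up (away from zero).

class = single-mesh tooth geometry [involute pair 55T × 34T, m = 4.103]
base radii: r_b1 = 103.669509, r_b2 = 64.086606
tip radii: r_a1 = 114.961957, r_a2 = 75.318771
inv(α') = inv(23.250°) + 2·(-0.481+0.357)·tan α/(55+34) = 0.02264767  ⇒  α' = 22.87155°
a' = a·cos α / cos α' = 182.5835·cos 23.250°/cos 22.87155° = 182.070797
action lengths: √(r_a1²−r_b1²) = 49.687870, √(r_a2²−r_b2²) = 39.570497
base pitch p_b = π·m·cos α = 11.843177
CR = (49.687870 + 39.570497 − 182.070797·sin 22.87155°)/11.843177 = 1.561535
contact ratio ≈ 1.5615

1.5615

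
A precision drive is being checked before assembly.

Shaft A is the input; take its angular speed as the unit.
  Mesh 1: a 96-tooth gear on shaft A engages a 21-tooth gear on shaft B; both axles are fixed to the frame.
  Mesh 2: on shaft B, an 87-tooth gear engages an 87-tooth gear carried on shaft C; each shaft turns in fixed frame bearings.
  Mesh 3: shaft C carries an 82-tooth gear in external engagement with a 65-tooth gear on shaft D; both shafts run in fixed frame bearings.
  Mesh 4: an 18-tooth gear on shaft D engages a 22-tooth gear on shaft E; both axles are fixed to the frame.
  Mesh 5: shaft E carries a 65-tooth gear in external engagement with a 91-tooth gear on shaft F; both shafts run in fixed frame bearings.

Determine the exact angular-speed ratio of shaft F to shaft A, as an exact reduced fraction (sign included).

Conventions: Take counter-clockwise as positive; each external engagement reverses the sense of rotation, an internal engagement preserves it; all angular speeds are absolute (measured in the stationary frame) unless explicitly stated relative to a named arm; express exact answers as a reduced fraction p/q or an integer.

class = fixed-axis compound train [5 meshes; 5 ratios multiply, 5 sense flips]
mesh 1 [96T→21T]: running ratio 32/7, sense −
mesh 2 [87T→87T]: running ratio 32/7, sense +
mesh 3 [82T→65T]: running ratio 2624/455, sense −
mesh 4 [18T→22T]: running ratio 23616/5005, sense +
mesh 5 [65T→91T]: running ratio 23616/7007, sense −
ω_out/ω_in = -23616/7007

-23616/7007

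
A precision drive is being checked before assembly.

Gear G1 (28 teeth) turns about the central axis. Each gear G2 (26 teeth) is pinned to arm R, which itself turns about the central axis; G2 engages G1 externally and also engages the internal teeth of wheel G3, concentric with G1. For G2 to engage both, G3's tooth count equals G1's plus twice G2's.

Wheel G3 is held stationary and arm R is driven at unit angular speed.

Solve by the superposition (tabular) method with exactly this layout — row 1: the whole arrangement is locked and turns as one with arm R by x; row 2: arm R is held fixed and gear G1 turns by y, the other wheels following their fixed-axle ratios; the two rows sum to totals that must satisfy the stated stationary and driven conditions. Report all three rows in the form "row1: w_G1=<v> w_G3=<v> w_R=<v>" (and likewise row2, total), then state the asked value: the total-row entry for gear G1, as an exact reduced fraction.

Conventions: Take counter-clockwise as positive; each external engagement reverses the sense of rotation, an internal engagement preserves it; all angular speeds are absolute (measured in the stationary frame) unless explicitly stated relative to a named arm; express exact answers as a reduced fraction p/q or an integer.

recognized (axles ride arm R): planetary set, 28/26/80 teeth
row 1: whole set turns with the arm by x
superposition row 2 [arm held]: sun y, ring −(28/80)·y, arm 0
boundary: total ω_ring = x − (28/80)·y = 0 and total ω_arm = x = 1  ⇒  y = 20/7, x = 1
row 2 ring = −(28/80)·20/7 = -1
totals (row 1 + row 2): sun 1 + 20/7 = 27/7, ring 1 + (-1) = 0, arm 1 + 0 = 1
asked cell (total, sun) = 27/7

row1: w_G1=1 w_G3=1 w_R=1
row2: w_G1=20/7 w_G3=-1 w_R=0
total: w_G1=27/7 w_G3=0 w_R=1
asked value: 27/7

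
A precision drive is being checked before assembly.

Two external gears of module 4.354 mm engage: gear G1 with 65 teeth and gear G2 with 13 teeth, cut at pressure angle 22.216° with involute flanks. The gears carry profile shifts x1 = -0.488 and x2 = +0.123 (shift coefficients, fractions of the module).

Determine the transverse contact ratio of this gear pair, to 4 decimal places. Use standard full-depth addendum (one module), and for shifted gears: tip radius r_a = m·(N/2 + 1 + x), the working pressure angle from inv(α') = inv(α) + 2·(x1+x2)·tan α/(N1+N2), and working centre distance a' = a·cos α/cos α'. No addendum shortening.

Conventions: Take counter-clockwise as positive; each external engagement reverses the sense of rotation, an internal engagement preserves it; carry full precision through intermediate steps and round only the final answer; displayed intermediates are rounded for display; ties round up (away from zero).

topology: single-mesh involute geometry — m = 4.354, 65T/13T pair
base radii: r_b1 = 131.000381, r_b2 = 26.200076
tip radii: r_a1 = 143.734248, r_a2 = 33.190542
inv(α') = inv(22.216°) + 2·(-0.488+0.123)·tan α/(65+13) = 0.01685351  ⇒  α' = 20.80700°
a' = a·cos α / cos α' = 169.8060·cos 22.216°/cos 20.80700° = 168.167989
action lengths: √(r_a1²−r_b1²) = 59.147562, √(r_a2²−r_b2²) = 20.375674
base pitch p_b = π·m·cos α = 12.663072
CR = (59.147562 + 20.375674 − 168.167989·sin 20.80700°)/12.663072 = 1.562528
contact ratio ≈ 1.5625

1.5625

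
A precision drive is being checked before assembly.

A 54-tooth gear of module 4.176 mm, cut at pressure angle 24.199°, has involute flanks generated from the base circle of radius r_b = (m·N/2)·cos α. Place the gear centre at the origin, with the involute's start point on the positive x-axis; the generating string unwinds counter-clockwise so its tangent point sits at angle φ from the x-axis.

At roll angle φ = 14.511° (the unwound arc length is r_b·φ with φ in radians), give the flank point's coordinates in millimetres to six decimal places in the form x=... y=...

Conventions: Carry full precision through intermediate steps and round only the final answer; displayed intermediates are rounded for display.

single-mesh involute tooth geometry (54T wheel at module 4.176)
pitch radius r_p = m·N/2 = 4.176·54/2 = 112.752000
base radius r_b = r_p·cos α = 112.752000·cos 24.199° = 102.844174
roll angle φ = 14.511° = 0.25326473 rad
x = r_b·(cos φ + φ·sin φ) = 106.089838
y = r_b·(sin φ − φ·cos φ) = 0.553343

x=106.089838 y=0.553343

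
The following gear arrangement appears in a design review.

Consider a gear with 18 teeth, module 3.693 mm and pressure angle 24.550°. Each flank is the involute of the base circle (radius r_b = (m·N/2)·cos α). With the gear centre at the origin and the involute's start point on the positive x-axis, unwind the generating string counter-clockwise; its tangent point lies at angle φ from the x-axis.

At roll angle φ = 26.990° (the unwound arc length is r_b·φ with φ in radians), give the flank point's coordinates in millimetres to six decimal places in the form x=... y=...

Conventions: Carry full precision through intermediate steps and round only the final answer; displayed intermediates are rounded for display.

x=33.402846 y=1.030205

single-mesh involute tooth geometry (18T wheel at module 3.693)
pitch radius r_p = m·N/2 = 3.693·18/2 = 33.237000
base radius r_b = r_p·cos α = 33.237000·cos 24.550° = 30.232343
roll angle φ = 26.990° = 0.47106437 rad
x = r_b·(cos φ + φ·sin φ) = 33.402846
y = r_b·(sin φ − φ·cos φ) = 1.030205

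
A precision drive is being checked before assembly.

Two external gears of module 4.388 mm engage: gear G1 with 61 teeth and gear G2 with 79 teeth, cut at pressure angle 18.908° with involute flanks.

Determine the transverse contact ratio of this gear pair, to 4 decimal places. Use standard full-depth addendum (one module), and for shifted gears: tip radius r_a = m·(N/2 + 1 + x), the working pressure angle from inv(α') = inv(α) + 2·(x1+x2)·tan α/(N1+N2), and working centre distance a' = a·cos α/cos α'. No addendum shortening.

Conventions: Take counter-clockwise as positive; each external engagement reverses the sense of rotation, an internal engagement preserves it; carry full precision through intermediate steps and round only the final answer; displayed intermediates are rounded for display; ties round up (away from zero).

topology: single-mesh involute geometry — m = 4.388, 61T/79T pair
base radii: r_b1 = 126.612334, r_b2 = 163.973350
tip radii: r_a1 = 138.222000, r_a2 = 177.714000
no profile shift: α' = α, a' = a
action lengths: √(r_a1²−r_b1²) = 55.449421, √(r_a2²−r_b2²) = 68.520115
base pitch p_b = π·m·cos α = 13.041455
CR = (55.449421 + 68.520115 − 307.160000·sin 18.90800°)/13.041455 = 1.873601
contact ratio ≈ 1.8736

1.8736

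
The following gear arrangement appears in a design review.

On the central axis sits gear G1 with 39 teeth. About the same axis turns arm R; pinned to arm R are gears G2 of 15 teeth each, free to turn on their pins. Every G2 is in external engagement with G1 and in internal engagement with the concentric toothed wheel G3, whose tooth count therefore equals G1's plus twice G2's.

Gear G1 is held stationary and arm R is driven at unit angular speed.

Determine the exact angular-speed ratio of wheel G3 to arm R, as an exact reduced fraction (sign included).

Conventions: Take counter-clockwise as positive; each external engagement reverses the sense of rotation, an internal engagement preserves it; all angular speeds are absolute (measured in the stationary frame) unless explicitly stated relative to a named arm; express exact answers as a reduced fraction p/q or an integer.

class = planetary set [G3 = 39+2·15 = 69; Willis about the carrier]
ring teeth: 39 + 2·15 = 69
39(ω_sun−ω_arm) = −69(ω_ring−ω_arm),  ω_sun = 0, ω_arm = 1
ω_ring = 1 − (39/69)(0−1) = 36/23
ω_out/ω_in = 36/23

36/23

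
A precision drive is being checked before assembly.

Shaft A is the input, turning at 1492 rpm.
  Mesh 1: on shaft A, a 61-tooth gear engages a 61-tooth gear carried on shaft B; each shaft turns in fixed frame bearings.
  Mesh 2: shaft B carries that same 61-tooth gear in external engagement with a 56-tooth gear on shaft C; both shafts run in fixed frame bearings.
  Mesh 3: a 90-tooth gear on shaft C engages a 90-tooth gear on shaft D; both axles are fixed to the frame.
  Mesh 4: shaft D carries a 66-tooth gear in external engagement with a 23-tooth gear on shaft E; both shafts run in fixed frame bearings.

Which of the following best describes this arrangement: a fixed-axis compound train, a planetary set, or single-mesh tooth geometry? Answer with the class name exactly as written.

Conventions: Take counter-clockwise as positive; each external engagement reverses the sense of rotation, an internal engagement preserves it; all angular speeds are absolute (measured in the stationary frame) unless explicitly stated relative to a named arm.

topology: fixed-axis compound train — 4 meshes, A→E
classification: fixed-axis compound train

fixed-axis compound train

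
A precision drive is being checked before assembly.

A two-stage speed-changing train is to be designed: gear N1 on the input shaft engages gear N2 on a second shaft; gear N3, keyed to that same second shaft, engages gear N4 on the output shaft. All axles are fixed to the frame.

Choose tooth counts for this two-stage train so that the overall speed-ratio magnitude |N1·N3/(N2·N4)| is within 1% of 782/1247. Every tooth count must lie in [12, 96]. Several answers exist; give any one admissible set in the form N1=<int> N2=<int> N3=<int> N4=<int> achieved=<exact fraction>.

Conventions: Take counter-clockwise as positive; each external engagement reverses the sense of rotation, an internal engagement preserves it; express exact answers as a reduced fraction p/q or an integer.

design class (target 782/1247): fixed-axis compound train
target = 782/1247 in lowest terms: an exact hit needs N1·N3 = k·782 and N2·N4 = k·1247 for one integer k, every count in [12, 96]; additionally prefer no 1:1 stage (N1 ≠ N2, N3 ≠ N4)
k = 1: N1·N3 = 782 = 17·46, N2·N4 = 1247 = 29·43
achieved = 17·46/(29·43) = 782/1247; |achieved − target| = 0 ≤ 391/62350 ✓

N1=17 N2=29 N3=46 N4=43 achieved=782/1247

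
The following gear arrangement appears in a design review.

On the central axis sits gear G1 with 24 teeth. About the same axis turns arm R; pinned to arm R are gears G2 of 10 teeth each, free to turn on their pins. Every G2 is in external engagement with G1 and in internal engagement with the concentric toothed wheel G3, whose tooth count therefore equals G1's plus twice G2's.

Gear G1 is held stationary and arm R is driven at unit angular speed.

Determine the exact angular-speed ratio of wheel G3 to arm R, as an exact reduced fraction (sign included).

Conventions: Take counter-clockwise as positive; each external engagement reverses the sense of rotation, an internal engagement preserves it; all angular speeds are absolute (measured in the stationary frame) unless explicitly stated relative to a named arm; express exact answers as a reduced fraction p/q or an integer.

17/11

topology: planetary set — G1 24T / G2 10T / G3 44T, arm = carrier (Willis)
ring teeth: 24 + 2·10 = 44
24(ω_sun−ω_arm) = −44(ω_ring−ω_arm),  ω_sun = 0, ω_arm = 1
ω_ring = 1 − (24/44)(0−1) = 17/11
ω_out/ω_in = 17/11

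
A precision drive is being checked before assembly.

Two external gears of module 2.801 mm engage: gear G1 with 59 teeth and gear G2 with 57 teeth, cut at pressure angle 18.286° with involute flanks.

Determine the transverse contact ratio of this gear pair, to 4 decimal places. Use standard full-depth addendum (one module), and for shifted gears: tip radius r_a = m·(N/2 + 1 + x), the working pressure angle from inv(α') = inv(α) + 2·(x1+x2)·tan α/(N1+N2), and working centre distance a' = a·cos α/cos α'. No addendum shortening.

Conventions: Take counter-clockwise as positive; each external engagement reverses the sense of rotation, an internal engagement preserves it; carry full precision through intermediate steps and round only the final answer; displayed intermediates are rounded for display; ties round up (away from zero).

1.8831

class = single-mesh tooth geometry [involute pair 59T × 57T, m = 2.801]
base radii: r_b1 = 78.456890, r_b2 = 75.797334
tip radii: r_a1 = 85.430500, r_a2 = 82.629500
no profile shift: α' = α, a' = a
action lengths: √(r_a1²−r_b1²) = 33.806609, √(r_a2²−r_b2²) = 32.899824
base pitch p_b = π·m·cos α = 8.355240
CR = (33.806609 + 32.899824 − 162.458000·sin 18.28600°)/8.355240 = 1.883074
contact ratio ≈ 1.8831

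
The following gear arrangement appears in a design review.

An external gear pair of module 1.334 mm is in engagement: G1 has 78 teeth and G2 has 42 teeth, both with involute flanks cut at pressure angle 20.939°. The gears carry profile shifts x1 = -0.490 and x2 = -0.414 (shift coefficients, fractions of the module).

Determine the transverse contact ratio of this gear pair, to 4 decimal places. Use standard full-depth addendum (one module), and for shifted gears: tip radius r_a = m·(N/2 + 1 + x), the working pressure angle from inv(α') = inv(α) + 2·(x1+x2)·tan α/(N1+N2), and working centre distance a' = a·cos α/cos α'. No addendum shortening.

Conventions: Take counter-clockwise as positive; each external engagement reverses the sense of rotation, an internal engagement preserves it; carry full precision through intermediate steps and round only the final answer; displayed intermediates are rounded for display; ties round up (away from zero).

1.9538

single-mesh involute tooth geometry (78T engaging 42T at module 1.334)
base radii: r_b1 = 48.590278, r_b2 = 26.163996
tip radii: r_a1 = 52.706340, r_a2 = 28.795724
inv(α') = inv(20.939°) + 2·(-0.490-0.414)·tan α/(78+42) = 0.01142336  ⇒  α' = 18.35235°
a' = a·cos α / cos α' = 80.0400·cos 20.939°/cos 18.35235° = 78.760155
action lengths: √(r_a1²−r_b1²) = 20.419187, √(r_a2²−r_b2²) = 12.026598
base pitch p_b = π·m·cos α = 3.914125
CR = (20.419187 + 12.026598 − 78.760155·sin 18.35235°)/3.914125 = 1.953792
contact ratio ≈ 1.9538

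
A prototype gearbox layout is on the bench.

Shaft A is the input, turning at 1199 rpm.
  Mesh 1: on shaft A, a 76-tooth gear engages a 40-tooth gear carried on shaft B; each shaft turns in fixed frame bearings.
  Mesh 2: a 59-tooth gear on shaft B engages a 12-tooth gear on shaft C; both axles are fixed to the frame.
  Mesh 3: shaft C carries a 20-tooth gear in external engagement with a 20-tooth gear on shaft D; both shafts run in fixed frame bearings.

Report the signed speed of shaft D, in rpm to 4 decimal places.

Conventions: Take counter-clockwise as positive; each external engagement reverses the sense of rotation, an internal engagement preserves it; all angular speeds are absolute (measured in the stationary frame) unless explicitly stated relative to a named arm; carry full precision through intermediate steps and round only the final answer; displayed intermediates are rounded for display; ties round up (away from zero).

-11200.6583 rpm

class = fixed-axis compound train [3 meshes; 3 ratios multiply, 3 sense flips]
mesh 1 [76T→40T]: ω = 1199.0000×76/40 = 2278.1000 rpm, sense flips to −
mesh 2 [59T→12T]: ω = 2278.1000×59/12 = 11200.6583 rpm, sense flips to +
mesh 3 [20T→20T]: ω = 11200.6583×20/20 = 11200.6583 rpm, sense flips to −
signed output speed = -11200.6583 rpm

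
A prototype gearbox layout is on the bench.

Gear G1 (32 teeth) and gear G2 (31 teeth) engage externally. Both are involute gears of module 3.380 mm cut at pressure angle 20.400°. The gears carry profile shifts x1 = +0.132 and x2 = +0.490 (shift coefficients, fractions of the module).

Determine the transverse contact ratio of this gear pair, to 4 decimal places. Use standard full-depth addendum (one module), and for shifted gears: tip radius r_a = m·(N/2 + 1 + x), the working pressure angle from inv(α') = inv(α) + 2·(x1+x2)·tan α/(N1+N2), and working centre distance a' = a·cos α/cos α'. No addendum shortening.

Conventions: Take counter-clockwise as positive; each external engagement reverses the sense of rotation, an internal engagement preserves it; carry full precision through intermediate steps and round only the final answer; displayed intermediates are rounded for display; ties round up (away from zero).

topology: single-mesh involute geometry — m = 3.380, 32T/31T pair
base radii: r_b1 = 50.688210, r_b2 = 49.104203
tip radii: r_a1 = 57.906160, r_a2 = 57.426200
inv(α') = inv(20.400°) + 2·(+0.132+0.490)·tan α/(32+31) = 0.02319298  ⇒  α' = 23.04566°
a' = a·cos α / cos α' = 106.4700·cos 20.400°/cos 23.04566° = 108.447240
action lengths: √(r_a1²−r_b1²) = 27.996942, √(r_a2²−r_b2²) = 29.774916
base pitch p_b = π·m·cos α = 9.952607
CR = (27.996942 + 29.774916 − 108.447240·sin 23.04566°)/9.952607 = 1.539156
contact ratio ≈ 1.5392

1.5392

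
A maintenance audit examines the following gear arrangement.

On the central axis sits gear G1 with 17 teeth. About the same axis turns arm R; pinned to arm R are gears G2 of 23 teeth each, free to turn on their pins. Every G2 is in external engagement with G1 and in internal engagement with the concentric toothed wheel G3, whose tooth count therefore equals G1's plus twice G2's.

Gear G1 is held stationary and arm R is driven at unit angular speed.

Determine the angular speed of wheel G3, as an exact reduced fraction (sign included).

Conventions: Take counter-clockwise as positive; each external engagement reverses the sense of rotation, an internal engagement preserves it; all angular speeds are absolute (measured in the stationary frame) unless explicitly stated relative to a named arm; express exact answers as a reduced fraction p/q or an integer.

80/63

recognized (axles ride arm R): planetary set, 17/23/63 teeth
ring teeth: 17 + 2·23 = 63
17(ω_sun−ω_arm) = −63(ω_ring−ω_arm),  ω_sun = 0, ω_arm = 1
ω_ring = 1 − (17/63)(0−1) = 80/63
exact speed ratio = 80/63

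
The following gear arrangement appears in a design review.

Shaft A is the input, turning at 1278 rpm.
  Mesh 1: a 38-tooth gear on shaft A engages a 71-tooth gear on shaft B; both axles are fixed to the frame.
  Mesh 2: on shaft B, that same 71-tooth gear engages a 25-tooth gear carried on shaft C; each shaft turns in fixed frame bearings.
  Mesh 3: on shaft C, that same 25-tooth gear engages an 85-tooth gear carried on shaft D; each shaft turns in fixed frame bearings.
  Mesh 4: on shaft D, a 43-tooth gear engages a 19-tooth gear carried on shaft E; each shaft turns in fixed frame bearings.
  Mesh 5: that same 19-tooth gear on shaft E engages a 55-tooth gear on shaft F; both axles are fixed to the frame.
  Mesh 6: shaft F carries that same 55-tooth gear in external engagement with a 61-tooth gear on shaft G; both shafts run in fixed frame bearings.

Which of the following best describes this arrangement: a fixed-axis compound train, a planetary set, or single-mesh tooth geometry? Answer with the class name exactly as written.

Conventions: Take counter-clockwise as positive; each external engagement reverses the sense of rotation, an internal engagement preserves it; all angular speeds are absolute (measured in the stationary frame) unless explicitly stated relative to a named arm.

6-mesh fixed-axis compound train (all bearings frame-fixed)
classification: fixed-axis compound train

fixed-axis compound train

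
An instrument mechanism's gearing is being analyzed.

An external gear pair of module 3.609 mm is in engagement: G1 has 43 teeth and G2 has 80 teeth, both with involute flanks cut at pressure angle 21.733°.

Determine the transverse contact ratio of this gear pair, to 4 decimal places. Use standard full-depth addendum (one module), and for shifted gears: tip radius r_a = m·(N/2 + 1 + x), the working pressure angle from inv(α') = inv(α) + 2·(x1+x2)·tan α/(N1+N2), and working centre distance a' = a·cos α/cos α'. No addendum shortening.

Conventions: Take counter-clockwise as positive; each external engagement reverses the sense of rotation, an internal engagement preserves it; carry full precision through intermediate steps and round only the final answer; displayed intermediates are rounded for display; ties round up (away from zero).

1.6864

recognized (one external pair, fixed centres): single-mesh tooth geometry, m = 3.609, N1 = 43, N2 = 80
base radii: r_b1 = 72.078112, r_b2 = 134.098813
tip radii: r_a1 = 81.202500, r_a2 = 147.969000
no profile shift: α' = α, a' = a
action lengths: √(r_a1²−r_b1²) = 37.397751, √(r_a2²−r_b2²) = 62.548647
base pitch p_b = π·m·cos α = 10.532096
CR = (37.397751 + 62.548647 − 221.953500·sin 21.73300°)/10.532096 = 1.686374
contact ratio ≈ 1.6864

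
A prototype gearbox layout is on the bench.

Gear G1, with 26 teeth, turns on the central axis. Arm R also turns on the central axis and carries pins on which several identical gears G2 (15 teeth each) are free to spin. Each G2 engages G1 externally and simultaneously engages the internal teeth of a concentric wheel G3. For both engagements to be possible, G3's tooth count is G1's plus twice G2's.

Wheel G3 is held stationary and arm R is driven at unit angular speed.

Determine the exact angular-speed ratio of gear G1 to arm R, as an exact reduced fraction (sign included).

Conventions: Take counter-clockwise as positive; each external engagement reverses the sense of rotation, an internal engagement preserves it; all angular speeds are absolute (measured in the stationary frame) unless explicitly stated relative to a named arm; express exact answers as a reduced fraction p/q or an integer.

recognized (axles ride arm R): planetary set, 26/15/56 teeth
ring teeth: 26 + 2·15 = 56
26(ω_sun−ω_arm) = −56(ω_ring−ω_arm),  ω_ring = 0, ω_arm = 1
ω_sun = 1 − (56/26)(0−1) = 41/13
ω_out/ω_in = 41/13

41/13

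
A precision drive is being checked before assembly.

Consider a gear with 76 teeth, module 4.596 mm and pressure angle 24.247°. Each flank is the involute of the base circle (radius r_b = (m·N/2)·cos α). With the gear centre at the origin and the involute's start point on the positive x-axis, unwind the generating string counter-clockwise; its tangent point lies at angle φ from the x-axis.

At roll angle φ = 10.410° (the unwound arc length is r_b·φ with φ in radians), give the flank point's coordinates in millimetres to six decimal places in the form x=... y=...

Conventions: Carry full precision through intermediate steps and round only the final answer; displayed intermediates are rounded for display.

x=161.847862 y=0.317310

topology: single-mesh involute geometry — m = 4.596, N = 76
pitch radius r_p = m·N/2 = 4.596·76/2 = 174.648000
base radius r_b = r_p·cos α = 174.648000·cos 24.247° = 159.241173
roll angle φ = 10.410° = 0.18168878 rad
x = r_b·(cos φ + φ·sin φ) = 161.847862
y = r_b·(sin φ − φ·cos φ) = 0.317310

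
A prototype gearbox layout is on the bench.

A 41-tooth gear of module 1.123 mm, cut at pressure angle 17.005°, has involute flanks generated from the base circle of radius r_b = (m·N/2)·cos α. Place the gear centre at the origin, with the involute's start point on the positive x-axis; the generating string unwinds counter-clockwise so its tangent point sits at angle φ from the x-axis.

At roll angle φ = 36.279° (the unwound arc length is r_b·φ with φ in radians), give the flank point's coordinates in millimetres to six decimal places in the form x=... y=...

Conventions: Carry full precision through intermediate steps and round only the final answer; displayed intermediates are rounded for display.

x=25.995595 y=1.789296

class = single-mesh tooth geometry [base-circle involute, m = 1.123, 41T]
pitch radius r_p = m·N/2 = 1.123·41/2 = 23.021500
base radius r_b = r_p·cos α = 23.021500·cos 17.005° = 22.014982
roll angle φ = 36.279° = 0.63318800 rad
x = r_b·(cos φ + φ·sin φ) = 25.995595
y = r_b·(sin φ − φ·cos φ) = 1.789296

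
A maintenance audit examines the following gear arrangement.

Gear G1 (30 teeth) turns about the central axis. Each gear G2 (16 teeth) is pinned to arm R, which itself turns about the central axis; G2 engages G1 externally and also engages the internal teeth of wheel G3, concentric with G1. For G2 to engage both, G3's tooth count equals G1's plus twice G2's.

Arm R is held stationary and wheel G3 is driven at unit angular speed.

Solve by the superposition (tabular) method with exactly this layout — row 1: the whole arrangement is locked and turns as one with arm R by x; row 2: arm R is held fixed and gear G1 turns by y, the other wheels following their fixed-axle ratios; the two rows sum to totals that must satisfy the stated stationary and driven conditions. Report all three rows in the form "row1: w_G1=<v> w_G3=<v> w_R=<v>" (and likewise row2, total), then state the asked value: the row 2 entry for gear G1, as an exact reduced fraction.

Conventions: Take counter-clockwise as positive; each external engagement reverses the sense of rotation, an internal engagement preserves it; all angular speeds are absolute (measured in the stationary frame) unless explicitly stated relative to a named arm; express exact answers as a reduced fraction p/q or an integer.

planetary set (30T centre, 16T on arm, 62T internal) — Willis relation
superposition row 1 [locked train]: every member turns x
row 2 (arm held, sun turns y): ω_ring = −(30/62)·y, ω_arm = 0
boundary: total ω_arm = x = 0 and total ω_ring = x − (30/62)·y = 1  ⇒  y = -31/15, x = 0
row 2 ring = −(30/62)·(-31/15) = 1
totals (row 1 + row 2): sun 0 + (-31/15) = -31/15, ring 0 + 1 = 1, arm 0 + 0 = 0
asked cell (row2, sun) = -31/15

row1: w_G1=0 w_G3=0 w_R=0
row2: w_G1=-31/15 w_G3=1 w_R=0
total: w_G1=-31/15 w_G3=1 w_R=0
asked value: -31/15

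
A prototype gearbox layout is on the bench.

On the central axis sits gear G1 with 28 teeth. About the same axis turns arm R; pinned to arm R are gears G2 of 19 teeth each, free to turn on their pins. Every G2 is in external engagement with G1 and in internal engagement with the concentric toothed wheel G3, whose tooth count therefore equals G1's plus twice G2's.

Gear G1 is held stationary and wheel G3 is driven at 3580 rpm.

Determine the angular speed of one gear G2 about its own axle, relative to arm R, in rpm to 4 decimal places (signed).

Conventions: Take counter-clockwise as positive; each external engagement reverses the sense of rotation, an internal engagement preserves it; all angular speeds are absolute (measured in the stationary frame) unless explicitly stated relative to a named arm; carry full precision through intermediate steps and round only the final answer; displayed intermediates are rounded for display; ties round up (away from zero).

+3704.2777 rpm

planetary set (28T centre, 19T on arm, 66T internal) — Willis relation
normalise by the input: solve with ω_ring = 1, then scale by 3580 rpm
ring teeth: 28 + 2·19 = 66
28(ω_sun−ω_arm) = −66(ω_ring−ω_arm),  ω_sun = 0, ω_ring = 1
28(0−ω_arm) = −66(1−ω_arm)  ⇒  94·ω_arm = 66  ⇒  ω_arm = 33/47
sun–planet mesh: 28·(0−33/47) = −19·(ω_p−ω_arm)  ⇒  ω_p−ω_arm = 924/893
scale: ω_p−ω_arm = 924/893 × 3580 rpm = +3704.2777 rpm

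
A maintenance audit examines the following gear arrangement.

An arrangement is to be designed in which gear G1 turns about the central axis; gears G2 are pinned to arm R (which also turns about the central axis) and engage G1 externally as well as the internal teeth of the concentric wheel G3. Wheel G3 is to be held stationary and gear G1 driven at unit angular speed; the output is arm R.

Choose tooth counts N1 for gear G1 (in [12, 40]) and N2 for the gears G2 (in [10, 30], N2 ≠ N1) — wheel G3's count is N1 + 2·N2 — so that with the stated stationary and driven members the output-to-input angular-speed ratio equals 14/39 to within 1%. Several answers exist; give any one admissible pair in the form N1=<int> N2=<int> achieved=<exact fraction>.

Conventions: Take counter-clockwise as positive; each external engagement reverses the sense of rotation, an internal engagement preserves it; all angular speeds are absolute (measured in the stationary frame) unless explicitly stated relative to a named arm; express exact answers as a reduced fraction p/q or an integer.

design class (target 14/39): planetary set
Willis with ω_ring = 0: ω_arm/ω_sun = N1/(N1+N3); set equal to 14/39  ⇒  N3/N1 = 1/(14/39) − 1 = 25/14
N3 = N1 + 2·N2  ⇒  N2/N1 = (N3/N1 − 1)/2 = (25/14 − 1)/2 = 11/28
smallest multiple with N1 ≥ 12 and N2 ≥ 10: k = 1  ⇒  N1 = 1·28 = 28, N2 = 1·11 = 11 (N1 ≤ 40, N2 ≤ 30, N2 ≠ N1 ✓), N3 = 28 + 2·11 = 50
check: N1/(N1+N3) with N1 = 28, N3 = 50 gives 14/39; |achieved − target| = 0 ≤ 7/1950 ✓

N1=28 N2=11 achieved=14/39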